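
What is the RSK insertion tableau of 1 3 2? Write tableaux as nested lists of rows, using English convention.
Insert 1: appended to row 1. P = [[1]].
Insert 3: appended to row 1. P = [[1, 3]].
Insert 2: 2 bumps 3 from row 1; 3 starts row 2. P = [[1, 2], [3]].

So P = [[1, 2], [3]].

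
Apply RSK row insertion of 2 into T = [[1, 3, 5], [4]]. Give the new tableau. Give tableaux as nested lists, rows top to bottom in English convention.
In row 1, 2 replaces 3 (the leftmost entry greater than 2); 3 is bumped to row 2. In row 2, 3 replaces 4 (the leftmost entry greater than 3); 4 is bumped to row 3. 4 starts a new row 3. The new tableau is [[1, 2, 5], [3], [4]].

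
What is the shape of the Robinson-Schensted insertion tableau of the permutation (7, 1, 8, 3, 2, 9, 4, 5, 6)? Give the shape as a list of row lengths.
Row-insert each entry into an empty tableau.

After inserting 7: P = [[7]].
After inserting 1: P = [[1], [7]].
After inserting 8: P = [[1, 8], [7]].
After inserting 3: P = [[1, 3], [7, 8]].
After inserting 2: P = [[1, 2], [3, 8], [7]].
After inserting 9: P = [[1, 2, 9], [3, 8], [7]].
After inserting 4: P = [[1, 2, 4], [3, 8, 9], [7]].
After inserting 5: P = [[1, 2, 4, 5], [3, 8, 9], [7]].
After inserting 6: P = [[1, 2, 4, 5, 6], [3, 8, 9], [7]].

The final insertion tableau P = [[1, 2, 4, 5, 6], [3, 8, 9], [7]] has shape [5, 3, 1].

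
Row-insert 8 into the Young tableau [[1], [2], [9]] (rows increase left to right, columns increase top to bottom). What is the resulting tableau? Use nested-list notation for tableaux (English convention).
[[1, 8], [2], [9]]

8 is larger than every entry of row 1, so it is appended to row 1. The new tableau is [[1, 8], [2], [9]].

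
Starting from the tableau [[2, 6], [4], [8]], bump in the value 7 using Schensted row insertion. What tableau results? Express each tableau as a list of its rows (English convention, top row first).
7 is larger than every entry of row 1, so it is appended to row 1. The new tableau is [[2, 6, 7], [4], [8]].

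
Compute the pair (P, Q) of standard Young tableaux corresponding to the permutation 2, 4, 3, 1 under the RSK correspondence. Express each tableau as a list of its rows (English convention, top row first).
P = [[1, 3], [2], [4]], Q = [[1, 2], [3], [4]]

Insert each entry of the permutation into P by Schensted row insertion, recording in Q the position of each new cell.

Insert 2: appended to row 1. P = [[2]], Q = [[1]].
Insert 4: appended to row 1. P = [[2, 4]], Q = [[1, 2]].
Insert 3: 3 bumps 4 from row 1; 4 starts row 2. P = [[2, 3], [4]], Q = [[1, 2], [3]].
Insert 1: 1 bumps 2 from row 1; 2 bumps 4 from row 2; 4 starts row 3. P = [[1, 3], [2], [4]], Q = [[1, 2], [3], [4]].

So P = [[1, 3], [2], [4]], Q = [[1, 2], [3], [4]].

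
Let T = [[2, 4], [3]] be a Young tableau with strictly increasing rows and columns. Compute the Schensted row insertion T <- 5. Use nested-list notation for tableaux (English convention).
[[2, 4, 5], [3]]

5 is larger than every entry of row 1, so it is appended to row 1. The new tableau is [[2, 4, 5], [3]].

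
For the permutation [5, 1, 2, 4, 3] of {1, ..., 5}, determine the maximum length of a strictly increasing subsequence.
3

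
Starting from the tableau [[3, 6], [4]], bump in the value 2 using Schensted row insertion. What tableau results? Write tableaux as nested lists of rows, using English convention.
[[2, 6], [3], [4]]

In row 1, 2 replaces 3 (the leftmost entry greater than 2); 3 is bumped to row 2. In row 2, 3 replaces 4 (the leftmost entry greater than 3); 4 is bumped to row 3. 4 starts a new row 3. The new tableau is [[2, 6], [3], [4]].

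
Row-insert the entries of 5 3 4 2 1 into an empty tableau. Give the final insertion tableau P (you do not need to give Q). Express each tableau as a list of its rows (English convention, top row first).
Insert 5: appended to row 1. P = [[5]].
Insert 3: 3 bumps 5 from row 1; 5 starts row 2. P = [[3], [5]].
Insert 4: appended to row 1. P = [[3, 4], [5]].
Insert 2: 2 bumps 3 from row 1; 3 bumps 5 from row 2; 5 starts row 3. P = [[2, 4], [3], [5]].
Insert 1: 1 bumps 2 from row 1; 2 bumps 3 from row 2; 3 bumps 5 from row 3; 5 starts row 4. P = [[1, 4], [2], [3], [5]].

So P = [[1, 4], [2], [3], [5]].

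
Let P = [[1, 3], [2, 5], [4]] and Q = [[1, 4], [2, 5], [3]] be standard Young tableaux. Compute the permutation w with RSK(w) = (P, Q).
Reverse the RSK construction: for i from n down to 1, find the cell of Q containing i, remove the entry at that cell from P, and reverse-bump it up through P; the value ejected from row 1 is w(i).

Step i=5: Q has 5 at row 2, column 2; remove 5 from row 2 of P and reverse-bump: 5 enters row 1 and ejects 3. So w(5) = 3. P is now [[1, 5], [2], [4]].
Step i=4: Q has 4 at row 1, column 2; remove that cell from P, ejecting 5. So w(4) = 5. P is now [[1], [2], [4]].
Step i=3: Q has 3 at row 3, column 1; remove 4 from row 3 of P and reverse-bump: 4 enters row 2 and ejects 2; 2 enters row 1 and ejects 1. So w(3) = 1. P is now [[2], [4]].
Step i=2: Q has 2 at row 2, column 1; remove 4 from row 2 of P and reverse-bump: 4 enters row 1 and ejects 2. So w(2) = 2. P is now [[4]].
Step i=1: Q has 1 at row 1, column 1; remove that cell from P, ejecting 4. So w(1) = 4. P is now [].

So w = 4 2 1 5 3.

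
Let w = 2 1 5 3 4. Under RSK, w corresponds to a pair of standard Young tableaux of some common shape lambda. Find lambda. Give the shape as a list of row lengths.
Row-insert each entry into an empty tableau.

After inserting 2: P = [[2]].
After inserting 1: P = [[1], [2]].
After inserting 5: P = [[1, 5], [2]].
After inserting 3: P = [[1, 3], [2, 5]].
After inserting 4: P = [[1, 3, 4], [2, 5]].

The final insertion tableau P = [[1, 3, 4], [2, 5]] has shape [3, 2].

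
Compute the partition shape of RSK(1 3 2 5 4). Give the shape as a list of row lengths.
[3, 2]

Row-insert each entry into an empty tableau.

After inserting 1: P = [[1]].
After inserting 3: P = [[1, 3]].
After inserting 2: P = [[1, 2], [3]].
After inserting 5: P = [[1, 2, 5], [3]].
After inserting 4: P = [[1, 2, 4], [3, 5]].

The final insertion tableau P = [[1, 2, 4], [3, 5]] has shape [3, 2].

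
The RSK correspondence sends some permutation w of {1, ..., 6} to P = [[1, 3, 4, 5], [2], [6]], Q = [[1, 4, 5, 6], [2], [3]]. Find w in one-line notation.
Reverse the RSK construction: for i from n down to 1, find the cell of Q containing i, remove the entry at that cell from P, and reverse-bump it up through P; the value ejected from row 1 is w(i).

Step i=6: Q has 6 at row 1, column 4; remove that cell from P, ejecting 5. So w(6) = 5. P is now [[1, 3, 4], [2], [6]].
Step i=5: Q has 5 at row 1, column 3; remove that cell from P, ejecting 4. So w(5) = 4. P is now [[1, 3], [2], [6]].
Step i=4: Q has 4 at row 1, column 2; remove that cell from P, ejecting 3. So w(4) = 3. P is now [[1], [2], [6]].
Step i=3: Q has 3 at row 3, column 1; remove 6 from row 3 of P and reverse-bump: 6 enters row 2 and ejects 2; 2 enters row 1 and ejects 1. So w(3) = 1. P is now [[2], [6]].
Step i=2: Q has 2 at row 2, column 1; remove 6 from row 2 of P and reverse-bump: 6 enters row 1 and ejects 2. So w(2) = 2. P is now [[6]].
Step i=1: Q has 1 at row 1, column 1; remove that cell from P, ejecting 6. So w(1) = 6. P is now [].

So w = 6 2 1 3 4 5.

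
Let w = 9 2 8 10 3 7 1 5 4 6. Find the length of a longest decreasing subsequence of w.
5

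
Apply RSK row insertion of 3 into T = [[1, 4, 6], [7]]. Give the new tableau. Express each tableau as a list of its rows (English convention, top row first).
[[1, 3, 6], [4], [7]]

In row 1, 3 replaces 4 (the leftmost entry greater than 3); 4 is bumped to row 2. In row 2, 4 replaces 7 (the leftmost entry greater than 4); 7 is bumped to row 3. 7 starts a new row 3. The new tableau is [[1, 3, 6], [4], [7]].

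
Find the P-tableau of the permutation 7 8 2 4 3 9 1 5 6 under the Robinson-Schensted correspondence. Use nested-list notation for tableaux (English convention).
P = [[1, 3, 5, 6], [2, 8, 9], [4], [7]]

Insert 7: appended to row 1. P = [[7]].
Insert 8: appended to row 1. P = [[7, 8]].
Insert 2: 2 bumps 7 from row 1; 7 starts row 2. P = [[2, 8], [7]].
Insert 4: 4 bumps 8 from row 1; 8 appends to row 2. P = [[2, 4], [7, 8]].
Insert 3: 3 bumps 4 from row 1; 4 bumps 7 from row 2; 7 starts row 3. P = [[2, 3], [4, 8], [7]].
Insert 9: appended to row 1. P = [[2, 3, 9], [4, 8], [7]].
Insert 1: 1 bumps 2 from row 1; 2 bumps 4 from row 2; 4 bumps 7 from row 3; 7 starts row 4. P = [[1, 3, 9], [2, 8], [4], [7]].
Insert 5: 5 bumps 9 from row 1; 9 appends to row 2. P = [[1, 3, 5], [2, 8, 9], [4], [7]].
Insert 6: appended to row 1. P = [[1, 3, 5, 6], [2, 8, 9], [4], [7]].

So P = [[1, 3, 5, 6], [2, 8, 9], [4], [7]].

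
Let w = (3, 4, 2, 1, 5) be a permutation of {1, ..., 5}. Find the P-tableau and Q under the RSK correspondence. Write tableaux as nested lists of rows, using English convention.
Insert each entry of the permutation into P by Schensted row insertion, recording in Q the position of each new cell.

After inserting 3: P = [[3]].
After inserting 4: P = [[3, 4]].
After inserting 2: P = [[2, 4], [3]].
After inserting 1: P = [[1, 4], [2], [3]].
After inserting 5: P = [[1, 4, 5], [2], [3]].

So P = [[1, 4, 5], [2], [3]], Q = [[1, 2, 5], [3], [4]].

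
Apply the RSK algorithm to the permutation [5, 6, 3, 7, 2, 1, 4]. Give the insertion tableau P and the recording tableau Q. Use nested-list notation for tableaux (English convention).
P = [[1, 4, 7], [2, 6], [3], [5]], Q = [[1, 2, 4], [3, 7], [5], [6]]

Insert each entry of the permutation into P by Schensted row insertion, recording in Q the position of each new cell.

Insert 5: appended to row 1. P = [[5]].
Insert 6: appended to row 1. P = [[5, 6]].
Insert 3: 3 bumps 5 from row 1; 5 starts row 2. P = [[3, 6], [5]].
Insert 7: appended to row 1. P = [[3, 6, 7], [5]].
Insert 2: 2 bumps 3 from row 1; 3 bumps 5 from row 2; 5 starts row 3. P = [[2, 6, 7], [3], [5]].
Insert 1: 1 bumps 2 from row 1; 2 bumps 3 from row 2; 3 bumps 5 from row 3; 5 starts row 4. P = [[1, 6, 7], [2], [3], [5]].
Insert 4: 4 bumps 6 from row 1; 6 appends to row 2. P = [[1, 4, 7], [2, 6], [3], [5]].

So P = [[1, 4, 7], [2, 6], [3], [5]], Q = [[1, 2, 4], [3, 7], [5], [6]].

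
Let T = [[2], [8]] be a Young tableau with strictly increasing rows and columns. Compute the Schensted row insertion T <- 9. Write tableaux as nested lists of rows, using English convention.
9 is larger than every entry of row 1, so it is appended to row 1. The new tableau is [[2, 9], [8]].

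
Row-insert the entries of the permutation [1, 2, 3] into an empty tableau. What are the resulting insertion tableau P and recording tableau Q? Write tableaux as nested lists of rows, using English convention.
P = [[1, 2, 3]], Q = [[1, 2, 3]]

Insert each entry of the permutation into P by Schensted row insertion, recording in Q the position of each new cell.

Insert 1: appended to row 1. P = [[1]].
Insert 2: appended to row 1. P = [[1, 2]].
Insert 3: appended to row 1. P = [[1, 2, 3]].

So P = [[1, 2, 3]], Q = [[1, 2, 3]].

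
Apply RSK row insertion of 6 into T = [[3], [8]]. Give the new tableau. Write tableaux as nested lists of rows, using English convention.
[[3, 6], [8]]

6 is larger than every entry of row 1, so it is appended to row 1. The new tableau is [[3, 6], [8]].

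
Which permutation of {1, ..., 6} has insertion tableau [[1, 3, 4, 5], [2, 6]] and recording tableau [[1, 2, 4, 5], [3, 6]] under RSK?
2 3 1 4 6 5

Reverse the RSK construction: for i from n down to 1, find the cell of Q containing i, remove the entry at that cell from P, and reverse-bump it up through P; the value ejected from row 1 is w(i).

Step i=6: Q has 6 at row 2, column 2; remove 6 from row 2 of P and reverse-bump: 6 enters row 1 and ejects 5. So w(6) = 5. P is now [[1, 3, 4, 6], [2]].
Step i=5: Q has 5 at row 1, column 4; remove that cell from P, ejecting 6. So w(5) = 6. P is now [[1, 3, 4], [2]].
Step i=4: Q has 4 at row 1, column 3; remove that cell from P, ejecting 4. So w(4) = 4. P is now [[1, 3], [2]].
Step i=3: Q has 3 at row 2, column 1; remove 2 from row 2 of P and reverse-bump: 2 enters row 1 and ejects 1. So w(3) = 1. P is now [[2, 3]].
Step i=2: Q has 2 at row 1, column 2; remove that cell from P, ejecting 3. So w(2) = 3. P is now [[2]].
Step i=1: Q has 1 at row 1, column 1; remove that cell from P, ejecting 2. So w(1) = 2. P is now [].

So w = 2 3 1 4 6 5.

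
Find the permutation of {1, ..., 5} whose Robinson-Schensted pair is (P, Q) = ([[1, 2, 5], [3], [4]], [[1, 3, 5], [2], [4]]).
Reverse RSK: for i = n, n-1, ..., 1, locate i in Q, remove the corresponding corner cell from P, and reverse-bump its entry up through P; the value ejected from row 1 is w(i).

So w = 4 1 3 2 5.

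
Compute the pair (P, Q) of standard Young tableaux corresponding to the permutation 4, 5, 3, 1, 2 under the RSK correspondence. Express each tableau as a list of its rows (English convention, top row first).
P = [[1, 2], [3, 5], [4]], Q = [[1, 2], [3, 5], [4]]

Insert each entry of the permutation into P by Schensted row insertion, recording in Q the position of each new cell.

Insert 4: appended to row 1. P = [[4]].
Insert 5: appended to row 1. P = [[4, 5]].
Insert 3: 3 bumps 4 from row 1; 4 starts row 2. P = [[3, 5], [4]].
Insert 1: 1 bumps 3 from row 1; 3 bumps 4 from row 2; 4 starts row 3. P = [[1, 5], [3], [4]].
Insert 2: 2 bumps 5 from row 1; 5 appends to row 2. P = [[1, 2], [3, 5], [4]].

So P = [[1, 2], [3, 5], [4]], Q = [[1, 2], [3, 5], [4]].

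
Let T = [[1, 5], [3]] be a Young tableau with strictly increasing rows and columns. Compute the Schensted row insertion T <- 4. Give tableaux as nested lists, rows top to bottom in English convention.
[[1, 4], [3, 5]]

In row 1, 4 replaces 5 (the leftmost entry greater than 4); 5 is bumped to row 2. 5 is appended to row 2. The new tableau is [[1, 4], [3, 5]].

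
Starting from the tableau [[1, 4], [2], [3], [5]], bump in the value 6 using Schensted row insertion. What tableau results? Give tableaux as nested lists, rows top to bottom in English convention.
[[1, 4, 6], [2], [3], [5]]

6 is larger than every entry of row 1, so it is appended to row 1. The new tableau is [[1, 4, 6], [2], [3], [5]].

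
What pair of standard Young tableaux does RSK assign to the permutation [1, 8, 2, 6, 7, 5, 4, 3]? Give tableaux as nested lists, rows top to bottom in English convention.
Insert each entry of the permutation into P by Schensted row insertion, recording in Q the position of each new cell.

Insert 1: appended to row 1. P = [[1]].
Insert 8: appended to row 1. P = [[1, 8]].
Insert 2: 2 bumps 8 from row 1; 8 starts row 2. P = [[1, 2], [8]].
Insert 6: appended to row 1. P = [[1, 2, 6], [8]].
Insert 7: appended to row 1. P = [[1, 2, 6, 7], [8]].
Insert 5: 5 bumps 6 from row 1; 6 bumps 8 from row 2; 8 starts row 3. P = [[1, 2, 5, 7], [6], [8]].
Insert 4: 4 bumps 5 from row 1; 5 bumps 6 from row 2; 6 bumps 8 from row 3; 8 starts row 4. P = [[1, 2, 4, 7], [5], [6], [8]].
Insert 3: 3 bumps 4 from row 1; 4 bumps 5 from row 2; 5 bumps 6 from row 3; 6 bumps 8 from row 4; 8 starts row 5. P = [[1, 2, 3, 7], [4], [5], [6], [8]].

So P = [[1, 2, 3, 7], [4], [5], [6], [8]], Q = [[1, 2, 4, 5], [3], [6], [7], [8]].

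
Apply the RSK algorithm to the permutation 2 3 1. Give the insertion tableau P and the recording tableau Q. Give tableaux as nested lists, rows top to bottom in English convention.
P = [[1, 3], [2]], Q = [[1, 2], [3]]

Insert each entry of the permutation into P by Schensted row insertion, recording in Q the position of each new cell.

Insert 2: appended to row 1. P = [[2]], Q = [[1]].
Insert 3: appended to row 1. P = [[2, 3]], Q = [[1, 2]].
Insert 1: 1 bumps 2 from row 1; 2 starts row 2. P = [[1, 3], [2]], Q = [[1, 2], [3]].

So P = [[1, 3], [2]], Q = [[1, 2], [3]].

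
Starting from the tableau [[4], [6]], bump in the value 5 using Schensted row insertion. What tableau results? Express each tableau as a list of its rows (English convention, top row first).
5 is larger than every entry of row 1, so it is appended to row 1. The new tableau is [[4, 5], [6]].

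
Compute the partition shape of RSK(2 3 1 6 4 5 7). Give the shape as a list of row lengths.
[5, 2]

Row-insert each entry into an empty tableau.

After inserting 2: P = [[2]].
After inserting 3: P = [[2, 3]].
After inserting 1: P = [[1, 3], [2]].
After inserting 6: P = [[1, 3, 6], [2]].
After inserting 4: P = [[1, 3, 4], [2, 6]].
After inserting 5: P = [[1, 3, 4, 5], [2, 6]].
After inserting 7: P = [[1, 3, 4, 5, 7], [2, 6]].

The final insertion tableau P = [[1, 3, 4, 5, 7], [2, 6]] has shape [5, 2].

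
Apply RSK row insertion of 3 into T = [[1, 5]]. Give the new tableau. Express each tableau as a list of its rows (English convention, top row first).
In row 1, 3 replaces 5 (the leftmost entry greater than 3); 5 is bumped to row 2. 5 starts a new row 2. The new tableau is [[1, 3], [5]].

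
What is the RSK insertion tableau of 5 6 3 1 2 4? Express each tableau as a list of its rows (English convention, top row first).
Insert 5: appended to row 1. P = [[5]].
Insert 6: appended to row 1. P = [[5, 6]].
Insert 3: 3 bumps 5 from row 1; 5 starts row 2. P = [[3, 6], [5]].
Insert 1: 1 bumps 3 from row 1; 3 bumps 5 from row 2; 5 starts row 3. P = [[1, 6], [3], [5]].
Insert 2: 2 bumps 6 from row 1; 6 appends to row 2. P = [[1, 2], [3, 6], [5]].
Insert 4: appended to row 1. P = [[1, 2, 4], [3, 6], [5]].

So P = [[1, 2, 4], [3, 6], [5]].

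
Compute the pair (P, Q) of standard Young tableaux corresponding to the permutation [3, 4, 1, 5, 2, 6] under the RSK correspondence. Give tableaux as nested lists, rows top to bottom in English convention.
Insert each entry of the permutation into P by Schensted row insertion, recording in Q the position of each new cell.

Insert 3: appended to row 1. P = [[3]].
Insert 4: appended to row 1. P = [[3, 4]].
Insert 1: 1 bumps 3 from row 1; 3 starts row 2. P = [[1, 4], [3]].
Insert 5: appended to row 1. P = [[1, 4, 5], [3]].
Insert 2: 2 bumps 4 from row 1; 4 appends to row 2. P = [[1, 2, 5], [3, 4]].
Insert 6: appended to row 1. P = [[1, 2, 5, 6], [3, 4]].

So P = [[1, 2, 5, 6], [3, 4]], Q = [[1, 2, 4, 6], [3, 5]].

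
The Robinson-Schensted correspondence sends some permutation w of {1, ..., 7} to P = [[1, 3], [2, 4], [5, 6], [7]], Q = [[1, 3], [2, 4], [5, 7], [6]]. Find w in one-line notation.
Reverse the RSK construction: for i from n down to 1, find the cell of Q containing i, remove the entry at that cell from P, and reverse-bump it up through P; the value ejected from row 1 is w(i).

Step i=7: Q has 7 at row 3, column 2; remove 6 from row 3 of P and reverse-bump: 6 enters row 2 and ejects 4; 4 enters row 1 and ejects 3. So w(7) = 3. P is now [[1, 4], [2, 6], [5], [7]].
Step i=6: Q has 6 at row 4, column 1; remove 7 from row 4 of P and reverse-bump: 7 enters row 3 and ejects 5; 5 enters row 2 and ejects 2; 2 enters row 1 and ejects 1. So w(6) = 1. P is now [[2, 4], [5, 6], [7]].
Step i=5: Q has 5 at row 3, column 1; remove 7 from row 3 of P and reverse-bump: 7 enters row 2 and ejects 6; 6 enters row 1 and ejects 4. So w(5) = 4. P is now [[2, 6], [5, 7]].
Step i=4: Q has 4 at row 2, column 2; remove 7 from row 2 of P and reverse-bump: 7 enters row 1 and ejects 6. So w(4) = 6. P is now [[2, 7], [5]].
Step i=3: Q has 3 at row 1, column 2; remove that cell from P, ejecting 7. So w(3) = 7. P is now [[2], [5]].
Step i=2: Q has 2 at row 2, column 1; remove 5 from row 2 of P and reverse-bump: 5 enters row 1 and ejects 2. So w(2) = 2. P is now [[5]].
Step i=1: Q has 1 at row 1, column 1; remove that cell from P, ejecting 5. So w(1) = 5. P is now [].

So w = 5 2 7 6 4 1 3.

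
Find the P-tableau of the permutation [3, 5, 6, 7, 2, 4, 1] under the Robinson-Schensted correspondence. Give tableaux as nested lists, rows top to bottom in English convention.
Insert 3: appended to row 1. P = [[3]].
Insert 5: appended to row 1. P = [[3, 5]].
Insert 6: appended to row 1. P = [[3, 5, 6]].
Insert 7: appended to row 1. P = [[3, 5, 6, 7]].
Insert 2: 2 bumps 3 from row 1; 3 starts row 2. P = [[2, 5, 6, 7], [3]].
Insert 4: 4 bumps 5 from row 1; 5 appends to row 2. P = [[2, 4, 6, 7], [3, 5]].
Insert 1: 1 bumps 2 from row 1; 2 bumps 3 from row 2; 3 starts row 3. P = [[1, 4, 6, 7], [2, 5], [3]].

So P = [[1, 4, 6, 7], [2, 5], [3]].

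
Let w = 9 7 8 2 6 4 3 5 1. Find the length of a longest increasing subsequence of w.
3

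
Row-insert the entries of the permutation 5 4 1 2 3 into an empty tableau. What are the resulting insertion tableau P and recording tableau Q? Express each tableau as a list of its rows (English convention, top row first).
P = [[1, 2, 3], [4], [5]], Q = [[1, 4, 5], [2], [3]]

Insert each entry of the permutation into P by Schensted row insertion, recording in Q the position of each new cell.

Insert 5: appended to row 1. P = [[5]].
Insert 4: 4 bumps 5 from row 1; 5 starts row 2. P = [[4], [5]].
Insert 1: 1 bumps 4 from row 1; 4 bumps 5 from row 2; 5 starts row 3. P = [[1], [4], [5]].
Insert 2: appended to row 1. P = [[1, 2], [4], [5]].
Insert 3: appended to row 1. P = [[1, 2, 3], [4], [5]].

So P = [[1, 2, 3], [4], [5]], Q = [[1, 4, 5], [2], [3]].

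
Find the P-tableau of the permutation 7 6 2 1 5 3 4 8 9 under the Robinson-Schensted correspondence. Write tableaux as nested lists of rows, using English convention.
Insert 7: appended to row 1. P = [[7]].
Insert 6: 6 bumps 7 from row 1; 7 starts row 2. P = [[6], [7]].
Insert 2: 2 bumps 6 from row 1; 6 bumps 7 from row 2; 7 starts row 3. P = [[2], [6], [7]].
Insert 1: 1 bumps 2 from row 1; 2 bumps 6 from row 2; 6 bumps 7 from row 3; 7 starts row 4. P = [[1], [2], [6], [7]].
Insert 5: appended to row 1. P = [[1, 5], [2], [6], [7]].
Insert 3: 3 bumps 5 from row 1; 5 appends to row 2. P = [[1, 3], [2, 5], [6], [7]].
Insert 4: appended to row 1. P = [[1, 3, 4], [2, 5], [6], [7]].
Insert 8: appended to row 1. P = [[1, 3, 4, 8], [2, 5], [6], [7]].
Insert 9: appended to row 1. P = [[1, 3, 4, 8, 9], [2, 5], [6], [7]].

So P = [[1, 3, 4, 8, 9], [2, 5], [6], [7]].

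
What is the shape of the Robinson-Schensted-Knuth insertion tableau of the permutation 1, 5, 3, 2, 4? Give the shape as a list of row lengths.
[3, 1, 1]

RSK row insertion gives P = [[1, 2, 4], [3], [5]], which has shape [3, 1, 1].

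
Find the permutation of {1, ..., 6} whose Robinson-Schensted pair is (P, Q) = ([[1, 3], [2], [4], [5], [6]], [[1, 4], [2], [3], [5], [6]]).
Reverse RSK: for i = n, n-1, ..., 1, locate i in Q, remove the corresponding corner cell from P, and reverse-bump its entry up through P; the value ejected from row 1 is w(i).

So w = 6 5 2 4 3 1.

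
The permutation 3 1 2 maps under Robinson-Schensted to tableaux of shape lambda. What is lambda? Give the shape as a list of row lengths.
Row-insert each entry into an empty tableau.

After inserting 3: P = [[3]].
After inserting 1: P = [[1], [3]].
After inserting 2: P = [[1, 2], [3]].

The final insertion tableau P = [[1, 2], [3]] has shape [2, 1].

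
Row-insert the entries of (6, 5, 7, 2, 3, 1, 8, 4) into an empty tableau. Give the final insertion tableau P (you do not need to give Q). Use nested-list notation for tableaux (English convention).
P = [[1, 3, 4], [2, 7, 8], [5], [6]]

Insert 6: appended to row 1. P = [[6]].
Insert 5: 5 bumps 6 from row 1; 6 starts row 2. P = [[5], [6]].
Insert 7: appended to row 1. P = [[5, 7], [6]].
Insert 2: 2 bumps 5 from row 1; 5 bumps 6 from row 2; 6 starts row 3. P = [[2, 7], [5], [6]].
Insert 3: 3 bumps 7 from row 1; 7 appends to row 2. P = [[2, 3], [5, 7], [6]].
Insert 1: 1 bumps 2 from row 1; 2 bumps 5 from row 2; 5 bumps 6 from row 3; 6 starts row 4. P = [[1, 3], [2, 7], [5], [6]].
Insert 8: appended to row 1. P = [[1, 3, 8], [2, 7], [5], [6]].
Insert 4: 4 bumps 8 from row 1; 8 appends to row 2. P = [[1, 3, 4], [2, 7, 8], [5], [6]].

So P = [[1, 3, 4], [2, 7, 8], [5], [6]].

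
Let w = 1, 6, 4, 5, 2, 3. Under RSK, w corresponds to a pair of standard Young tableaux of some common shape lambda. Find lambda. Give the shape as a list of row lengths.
[3, 2, 1]

Row-insert each entry into an empty tableau.

After inserting 1: P = [[1]].
After inserting 6: P = [[1, 6]].
After inserting 4: P = [[1, 4], [6]].
After inserting 5: P = [[1, 4, 5], [6]].
After inserting 2: P = [[1, 2, 5], [4], [6]].
After inserting 3: P = [[1, 2, 3], [4, 5], [6]].

The final insertion tableau P = [[1, 2, 3], [4, 5], [6]] has shape [3, 2, 1].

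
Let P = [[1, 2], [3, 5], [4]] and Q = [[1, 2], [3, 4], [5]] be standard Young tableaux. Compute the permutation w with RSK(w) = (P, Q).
Reverse the RSK construction: for i from n down to 1, find the cell of Q containing i, remove the entry at that cell from P, and reverse-bump it up through P; the value ejected from row 1 is w(i).

Step i=5: Q has 5 at row 3, column 1; remove 4 from row 3 of P and reverse-bump: 4 enters row 2 and ejects 3; 3 enters row 1 and ejects 2. So w(5) = 2. P is now [[1, 3], [4, 5]].
Step i=4: Q has 4 at row 2, column 2; remove 5 from row 2 of P and reverse-bump: 5 enters row 1 and ejects 3. So w(4) = 3. P is now [[1, 5], [4]].
Step i=3: Q has 3 at row 2, column 1; remove 4 from row 2 of P and reverse-bump: 4 enters row 1 and ejects 1. So w(3) = 1. P is now [[4, 5]].
Step i=2: Q has 2 at row 1, column 2; remove that cell from P, ejecting 5. So w(2) = 5. P is now [[4]].
Step i=1: Q has 1 at row 1, column 1; remove that cell from P, ejecting 4. So w(1) = 4. P is now [].

So w = 4 5 1 3 2.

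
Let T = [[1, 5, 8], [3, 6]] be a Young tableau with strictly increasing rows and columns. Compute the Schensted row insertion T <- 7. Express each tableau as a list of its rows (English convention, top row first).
In row 1, 7 replaces 8 (the leftmost entry greater than 7); 8 is bumped to row 2. 8 is appended to row 2. The new tableau is [[1, 5, 7], [3, 6, 8]].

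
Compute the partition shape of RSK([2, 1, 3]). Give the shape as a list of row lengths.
Row-insert each entry into an empty tableau.

After inserting 2: P = [[2]].
After inserting 1: P = [[1], [2]].
After inserting 3: P = [[1, 3], [2]].

The final insertion tableau P = [[1, 3], [2]] has shape [2, 1].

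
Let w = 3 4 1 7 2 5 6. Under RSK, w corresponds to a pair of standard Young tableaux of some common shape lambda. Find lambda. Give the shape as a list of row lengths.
Row-insert each entry into an empty tableau.

After inserting 3: P = [[3]].
After inserting 4: P = [[3, 4]].
After inserting 1: P = [[1, 4], [3]].
After inserting 7: P = [[1, 4, 7], [3]].
After inserting 2: P = [[1, 2, 7], [3, 4]].
After inserting 5: P = [[1, 2, 5], [3, 4, 7]].
After inserting 6: P = [[1, 2, 5, 6], [3, 4, 7]].

The final insertion tableau P = [[1, 2, 5, 6], [3, 4, 7]] has shape [4, 3].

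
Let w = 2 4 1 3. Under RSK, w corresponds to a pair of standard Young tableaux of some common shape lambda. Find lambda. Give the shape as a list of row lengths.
[2, 2]

Row-insert each entry into an empty tableau.

After inserting 2: P = [[2]].
After inserting 4: P = [[2, 4]].
After inserting 1: P = [[1, 4], [2]].
After inserting 3: P = [[1, 3], [2, 4]].

The final insertion tableau P = [[1, 3], [2, 4]] has shape [2, 2].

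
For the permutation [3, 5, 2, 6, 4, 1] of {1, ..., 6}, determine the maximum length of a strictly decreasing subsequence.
3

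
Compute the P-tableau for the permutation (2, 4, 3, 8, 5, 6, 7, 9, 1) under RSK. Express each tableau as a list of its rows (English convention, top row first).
P = [[1, 3, 5, 6, 7, 9], [2, 8], [4]]

Insert 2: appended to row 1. P = [[2]].
Insert 4: appended to row 1. P = [[2, 4]].
Insert 3: 3 bumps 4 from row 1; 4 starts row 2. P = [[2, 3], [4]].
Insert 8: appended to row 1. P = [[2, 3, 8], [4]].
Insert 5: 5 bumps 8 from row 1; 8 appends to row 2. P = [[2, 3, 5], [4, 8]].
Insert 6: appended to row 1. P = [[2, 3, 5, 6], [4, 8]].
Insert 7: appended to row 1. P = [[2, 3, 5, 6, 7], [4, 8]].
Insert 9: appended to row 1. P = [[2, 3, 5, 6, 7, 9], [4, 8]].
Insert 1: 1 bumps 2 from row 1; 2 bumps 4 from row 2; 4 starts row 3. P = [[1, 3, 5, 6, 7, 9], [2, 8], [4]].

So P = [[1, 3, 5, 6, 7, 9], [2, 8], [4]].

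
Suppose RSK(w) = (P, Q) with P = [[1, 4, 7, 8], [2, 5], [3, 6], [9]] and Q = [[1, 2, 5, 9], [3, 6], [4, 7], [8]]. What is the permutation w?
3 6 2 1 9 7 5 4 8

Reverse the RSK construction: for i from n down to 1, find the cell of Q containing i, remove the entry at that cell from P, and reverse-bump it up through P; the value ejected from row 1 is w(i).

Step i=9: Q has 9 at row 1, column 4; remove that cell from P, ejecting 8. So w(9) = 8. P is now [[1, 4, 7], [2, 5], [3, 6], [9]].
Step i=8: Q has 8 at row 4, column 1; remove 9 from row 4 of P and reverse-bump: 9 enters row 3 and ejects 6; 6 enters row 2 and ejects 5; 5 enters row 1 and ejects 4. So w(8) = 4. P is now [[1, 5, 7], [2, 6], [3, 9]].
Step i=7: Q has 7 at row 3, column 2; remove 9 from row 3 of P and reverse-bump: 9 enters row 2 and ejects 6; 6 enters row 1 and ejects 5. So w(7) = 5. P is now [[1, 6, 7], [2, 9], [3]].
Step i=6: Q has 6 at row 2, column 2; remove 9 from row 2 of P and reverse-bump: 9 enters row 1 and ejects 7. So w(6) = 7. P is now [[1, 6, 9], [2], [3]].
Step i=5: Q has 5 at row 1, column 3; remove that cell from P, ejecting 9. So w(5) = 9. P is now [[1, 6], [2], [3]].
Step i=4: Q has 4 at row 3, column 1; remove 3 from row 3 of P and reverse-bump: 3 enters row 2 and ejects 2; 2 enters row 1 and ejects 1. So w(4) = 1. P is now [[2, 6], [3]].
Step i=3: Q has 3 at row 2, column 1; remove 3 from row 2 of P and reverse-bump: 3 enters row 1 and ejects 2. So w(3) = 2. P is now [[3, 6]].
Step i=2: Q has 2 at row 1, column 2; remove that cell from P, ejecting 6. So w(2) = 6. P is now [[3]].
Step i=1: Q has 1 at row 1, column 1; remove that cell from P, ejecting 3. So w(1) = 3. P is now [].

So w = 3 6 2 1 9 7 5 4 8.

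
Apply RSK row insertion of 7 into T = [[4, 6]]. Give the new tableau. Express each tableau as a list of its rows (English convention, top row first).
[[4, 6, 7]]

7 is larger than every entry of row 1, so it is appended to row 1. The new tableau is [[4, 6, 7]].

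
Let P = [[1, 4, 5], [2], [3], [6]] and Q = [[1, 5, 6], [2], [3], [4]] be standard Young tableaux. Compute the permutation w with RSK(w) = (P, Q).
6 3 2 1 4 5

Reverse RSK: for i = n, n-1, ..., 1, locate i in Q, remove the corresponding corner cell from P, and reverse-bump its entry up through P; the value ejected from row 1 is w(i).

So w = 6 3 2 1 4 5.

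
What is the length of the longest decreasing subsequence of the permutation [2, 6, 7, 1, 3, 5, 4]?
3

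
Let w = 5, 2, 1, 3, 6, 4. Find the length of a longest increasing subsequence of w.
3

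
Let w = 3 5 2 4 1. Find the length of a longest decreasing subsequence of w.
3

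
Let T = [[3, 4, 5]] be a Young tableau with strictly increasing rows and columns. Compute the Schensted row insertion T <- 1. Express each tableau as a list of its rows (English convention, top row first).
In row 1, 1 replaces 3 (the leftmost entry greater than 1); 3 is bumped to row 2. 3 starts a new row 2. The new tableau is [[1, 4, 5], [3]].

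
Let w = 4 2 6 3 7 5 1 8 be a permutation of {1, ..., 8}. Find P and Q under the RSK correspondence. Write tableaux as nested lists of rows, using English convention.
P = [[1, 3, 5, 8], [2, 6, 7], [4]], Q = [[1, 3, 5, 8], [2, 4, 6], [7]]

Insert each entry of the permutation into P by Schensted row insertion, recording in Q the position of each new cell.

Insert 4: appended to row 1. P = [[4]].
Insert 2: 2 bumps 4 from row 1; 4 starts row 2. P = [[2], [4]].
Insert 6: appended to row 1. P = [[2, 6], [4]].
Insert 3: 3 bumps 6 from row 1; 6 appends to row 2. P = [[2, 3], [4, 6]].
Insert 7: appended to row 1. P = [[2, 3, 7], [4, 6]].
Insert 5: 5 bumps 7 from row 1; 7 appends to row 2. P = [[2, 3, 5], [4, 6, 7]].
Insert 1: 1 bumps 2 from row 1; 2 bumps 4 from row 2; 4 starts row 3. P = [[1, 3, 5], [2, 6, 7], [4]].
Insert 8: appended to row 1. P = [[1, 3, 5, 8], [2, 6, 7], [4]].

So P = [[1, 3, 5, 8], [2, 6, 7], [4]], Q = [[1, 3, 5, 8], [2, 4, 6], [7]].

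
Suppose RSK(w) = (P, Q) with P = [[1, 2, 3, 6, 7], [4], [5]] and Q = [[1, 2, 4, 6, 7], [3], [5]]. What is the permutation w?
Reverse the RSK construction: for i from n down to 1, find the cell of Q containing i, remove the entry at that cell from P, and reverse-bump it up through P; the value ejected from row 1 is w(i).

Step i=7: Q has 7 at row 1, column 5; remove that cell from P, ejecting 7. So w(7) = 7. P is now [[1, 2, 3, 6], [4], [5]].
Step i=6: Q has 6 at row 1, column 4; remove that cell from P, ejecting 6. So w(6) = 6. P is now [[1, 2, 3], [4], [5]].
Step i=5: Q has 5 at row 3, column 1; remove 5 from row 3 of P and reverse-bump: 5 enters row 2 and ejects 4; 4 enters row 1 and ejects 3. So w(5) = 3. P is now [[1, 2, 4], [5]].
Step i=4: Q has 4 at row 1, column 3; remove that cell from P, ejecting 4. So w(4) = 4. P is now [[1, 2], [5]].
Step i=3: Q has 3 at row 2, column 1; remove 5 from row 2 of P and reverse-bump: 5 enters row 1 and ejects 2. So w(3) = 2. P is now [[1, 5]].
Step i=2: Q has 2 at row 1, column 2; remove that cell from P, ejecting 5. So w(2) = 5. P is now [[1]].
Step i=1: Q has 1 at row 1, column 1; remove that cell from P, ejecting 1. So w(1) = 1. P is now [].

So w = 1 5 2 4 3 6 7.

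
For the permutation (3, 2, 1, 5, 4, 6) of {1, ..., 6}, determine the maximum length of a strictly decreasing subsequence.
3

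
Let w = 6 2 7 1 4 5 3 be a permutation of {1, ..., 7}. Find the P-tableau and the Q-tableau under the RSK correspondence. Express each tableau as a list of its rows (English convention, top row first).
P = [[1, 3, 5], [2, 4], [6, 7]], Q = [[1, 3, 6], [2, 5], [4, 7]]

Insert each entry of the permutation into P by Schensted row insertion, recording in Q the position of each new cell.

Insert 6: appended to row 1. P = [[6]].
Insert 2: 2 bumps 6 from row 1; 6 starts row 2. P = [[2], [6]].
Insert 7: appended to row 1. P = [[2, 7], [6]].
Insert 1: 1 bumps 2 from row 1; 2 bumps 6 from row 2; 6 starts row 3. P = [[1, 7], [2], [6]].
Insert 4: 4 bumps 7 from row 1; 7 appends to row 2. P = [[1, 4], [2, 7], [6]].
Insert 5: appended to row 1. P = [[1, 4, 5], [2, 7], [6]].
Insert 3: 3 bumps 4 from row 1; 4 bumps 7 from row 2; 7 appends to row 3. P = [[1, 3, 5], [2, 4], [6, 7]].

So P = [[1, 3, 5], [2, 4], [6, 7]], Q = [[1, 3, 6], [2, 5], [4, 7]].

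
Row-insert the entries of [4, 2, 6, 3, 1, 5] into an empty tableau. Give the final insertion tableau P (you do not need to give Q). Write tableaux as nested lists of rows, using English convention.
Insert 4: appended to row 1. P = [[4]].
Insert 2: 2 bumps 4 from row 1; 4 starts row 2. P = [[2], [4]].
Insert 6: appended to row 1. P = [[2, 6], [4]].
Insert 3: 3 bumps 6 from row 1; 6 appends to row 2. P = [[2, 3], [4, 6]].
Insert 1: 1 bumps 2 from row 1; 2 bumps 4 from row 2; 4 starts row 3. P = [[1, 3], [2, 6], [4]].
Insert 5: appended to row 1. P = [[1, 3, 5], [2, 6], [4]].

So P = [[1, 3, 5], [2, 6], [4]].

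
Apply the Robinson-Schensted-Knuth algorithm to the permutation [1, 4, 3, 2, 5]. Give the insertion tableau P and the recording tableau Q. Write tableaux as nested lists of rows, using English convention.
Insert each entry of the permutation into P by Schensted row insertion, recording in Q the position of each new cell.

Insert 1: appended to row 1. P = [[1]].
Insert 4: appended to row 1. P = [[1, 4]].
Insert 3: 3 bumps 4 from row 1; 4 starts row 2. P = [[1, 3], [4]].
Insert 2: 2 bumps 3 from row 1; 3 bumps 4 from row 2; 4 starts row 3. P = [[1, 2], [3], [4]].
Insert 5: appended to row 1. P = [[1, 2, 5], [3], [4]].

So P = [[1, 2, 5], [3], [4]], Q = [[1, 2, 5], [3], [4]].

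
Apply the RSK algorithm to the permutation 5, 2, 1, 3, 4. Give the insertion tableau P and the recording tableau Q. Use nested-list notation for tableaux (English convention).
P = [[1, 3, 4], [2], [5]], Q = [[1, 4, 5], [2], [3]]

Insert each entry of the permutation into P by Schensted row insertion, recording in Q the position of each new cell.

Insert 5: appended to row 1. P = [[5]], Q = [[1]].
Insert 2: 2 bumps 5 from row 1; 5 starts row 2. P = [[2], [5]], Q = [[1], [2]].
Insert 1: 1 bumps 2 from row 1; 2 bumps 5 from row 2; 5 starts row 3. P = [[1], [2], [5]], Q = [[1], [2], [3]].
Insert 3: appended to row 1. P = [[1, 3], [2], [5]], Q = [[1, 4], [2], [3]].
Insert 4: appended to row 1. P = [[1, 3, 4], [2], [5]], Q = [[1, 4, 5], [2], [3]].

So P = [[1, 3, 4], [2], [5]], Q = [[1, 4, 5], [2], [3]].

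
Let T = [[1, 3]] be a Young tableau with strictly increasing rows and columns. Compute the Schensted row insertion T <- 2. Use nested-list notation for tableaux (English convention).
In row 1, 2 replaces 3 (the leftmost entry greater than 2); 3 is bumped to row 2. 3 starts a new row 2. The new tableau is [[1, 2], [3]].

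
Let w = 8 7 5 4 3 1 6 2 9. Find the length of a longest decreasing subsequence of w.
6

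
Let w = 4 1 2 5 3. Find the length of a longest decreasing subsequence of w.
2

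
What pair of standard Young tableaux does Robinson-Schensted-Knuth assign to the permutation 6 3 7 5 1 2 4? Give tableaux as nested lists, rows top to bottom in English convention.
P = [[1, 2, 4], [3, 5], [6, 7]], Q = [[1, 3, 7], [2, 4], [5, 6]]

Insert each entry of the permutation into P by Schensted row insertion, recording in Q the position of each new cell.

Insert 6: appended to row 1. P = [[6]], Q = [[1]].
Insert 3: 3 bumps 6 from row 1; 6 starts row 2. P = [[3], [6]], Q = [[1], [2]].
Insert 7: appended to row 1. P = [[3, 7], [6]], Q = [[1, 3], [2]].
Insert 5: 5 bumps 7 from row 1; 7 appends to row 2. P = [[3, 5], [6, 7]], Q = [[1, 3], [2, 4]].
Insert 1: 1 bumps 3 from row 1; 3 bumps 6 from row 2; 6 starts row 3. P = [[1, 5], [3, 7], [6]], Q = [[1, 3], [2, 4], [5]].
Insert 2: 2 bumps 5 from row 1; 5 bumps 7 from row 2; 7 appends to row 3. P = [[1, 2], [3, 5], [6, 7]], Q = [[1, 3], [2, 4], [5, 6]].
Insert 4: appended to row 1. P = [[1, 2, 4], [3, 5], [6, 7]], Q = [[1, 3, 7], [2, 4], [5, 6]].

So P = [[1, 2, 4], [3, 5], [6, 7]], Q = [[1, 3, 7], [2, 4], [5, 6]].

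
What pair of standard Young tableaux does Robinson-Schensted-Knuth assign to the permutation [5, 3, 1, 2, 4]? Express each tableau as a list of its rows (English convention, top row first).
Insert each entry of the permutation into P by Schensted row insertion, recording in Q the position of each new cell.

Insert 5: appended to row 1. P = [[5]].
Insert 3: 3 bumps 5 from row 1; 5 starts row 2. P = [[3], [5]].
Insert 1: 1 bumps 3 from row 1; 3 bumps 5 from row 2; 5 starts row 3. P = [[1], [3], [5]].
Insert 2: appended to row 1. P = [[1, 2], [3], [5]].
Insert 4: appended to row 1. P = [[1, 2, 4], [3], [5]].

So P = [[1, 2, 4], [3], [5]], Q = [[1, 4, 5], [2], [3]].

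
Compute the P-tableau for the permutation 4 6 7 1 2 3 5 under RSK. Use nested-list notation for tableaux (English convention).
After inserting 4: P = [[4]].
After inserting 6: P = [[4, 6]].
After inserting 7: P = [[4, 6, 7]].
After inserting 1: P = [[1, 6, 7], [4]].
After inserting 2: P = [[1, 2, 7], [4, 6]].
After inserting 3: P = [[1, 2, 3], [4, 6, 7]].
After inserting 5: P = [[1, 2, 3, 5], [4, 6, 7]].

So P = [[1, 2, 3, 5], [4, 6, 7]].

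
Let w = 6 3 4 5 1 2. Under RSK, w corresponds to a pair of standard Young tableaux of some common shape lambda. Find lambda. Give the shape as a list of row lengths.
Row-insert each entry into an empty tableau.

After inserting 6: P = [[6]].
After inserting 3: P = [[3], [6]].
After inserting 4: P = [[3, 4], [6]].
After inserting 5: P = [[3, 4, 5], [6]].
After inserting 1: P = [[1, 4, 5], [3], [6]].
After inserting 2: P = [[1, 2, 5], [3, 4], [6]].

The final insertion tableau P = [[1, 2, 5], [3, 4], [6]] has shape [3, 2, 1].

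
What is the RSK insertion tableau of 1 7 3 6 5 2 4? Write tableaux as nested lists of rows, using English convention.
P = [[1, 2, 4], [3, 5], [6], [7]]

Insert 1: appended to row 1. P = [[1]].
Insert 7: appended to row 1. P = [[1, 7]].
Insert 3: 3 bumps 7 from row 1; 7 starts row 2. P = [[1, 3], [7]].
Insert 6: appended to row 1. P = [[1, 3, 6], [7]].
Insert 5: 5 bumps 6 from row 1; 6 bumps 7 from row 2; 7 starts row 3. P = [[1, 3, 5], [6], [7]].
Insert 2: 2 bumps 3 from row 1; 3 bumps 6 from row 2; 6 bumps 7 from row 3; 7 starts row 4. P = [[1, 2, 5], [3], [6], [7]].
Insert 4: 4 bumps 5 from row 1; 5 appends to row 2. P = [[1, 2, 4], [3, 5], [6], [7]].

So P = [[1, 2, 4], [3, 5], [6], [7]].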